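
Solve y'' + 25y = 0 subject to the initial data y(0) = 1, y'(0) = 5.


Characteristic roots of r² + 25 = 0 are ±5i, so y = C₁cos(5x) + C₂sin(5x).
Apply y(0) = 1: C₁ = 1. Differentiate and apply y'(0) = 5: 5·C₂ = 5, so C₂ = 1.
Particular solution: y = cos(5x) + sin(5x).


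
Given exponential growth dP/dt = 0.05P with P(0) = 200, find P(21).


The ODE dP/dt = 0.05P has solution P(t) = P(0)e^(0.05t).
Substitute P(0) = 200 and t = 21: P(21) = 200 e^(1.05) ≈ 572.


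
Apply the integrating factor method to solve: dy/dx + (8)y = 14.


P(x) = 8, Q(x) = 14; integrating factor μ = e^(8x).
(μ y)' = 14e^(8x) ⇒ μ y = (7/4)e^(8x) + C.
Divide by μ: y = 7/4 + Ce^(-8x).


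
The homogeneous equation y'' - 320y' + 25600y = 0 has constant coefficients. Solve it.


Characteristic equation: r² - 320r + 25600 = 0, i.e. (r - 160)² = 0.
Repeated root r = 160; include an x factor for the second linearly independent solution.
General solution: y = (C₁ + C₂x)e^(160x).


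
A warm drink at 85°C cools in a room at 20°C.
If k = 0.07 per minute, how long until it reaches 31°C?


From T(t) = T_a + (T₀ - T_a)e^(-kt), set T(t) = 31:
(31 - 20) / (85 - 20) = e^(-0.07t), so t = -ln(0.169)/0.07 ≈ 25.4 minutes.


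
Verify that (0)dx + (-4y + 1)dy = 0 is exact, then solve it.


Check exactness: ∂M/∂y = 0 and ∂N/∂x = 0; equal, so the equation is exact.
Integrate M with respect to x (treating y as constant): ∫M dx = 0 + h(y).
Differentiate w.r.t. y and set equal to N: the x-dependent terms already match, leaving h'(y) = -4y + 1. Integrate: h(y) = -2y^2 + y.
So F(x,y) = -2y^2 + y.
General solution: -2y^2 + y = C.


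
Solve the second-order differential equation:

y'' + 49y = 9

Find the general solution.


Homogeneous part: r² + 49 = 0 ⇒ r = ±7i, so y_h = C₁cos(7x) + C₂sin(7x).
Try constant y_p = A; plug in: 49A = 9 ⇒ A = 9/49.
General solution: y = C₁cos(7x) + C₂sin(7x) + 9/49.


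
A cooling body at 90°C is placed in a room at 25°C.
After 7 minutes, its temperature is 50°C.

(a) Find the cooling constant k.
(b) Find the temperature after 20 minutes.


Newton's law: T(t) = T_a + (T₀ - T_a)e^(-kt).
(a) Use T(7) = 50: (50 - 25)/(90 - 25) = e^(-k·7), so k = -ln(0.385)/7 ≈ 0.1365.
(b) Apply k to t = 20: T(20) = 25 + (65)e^(-2.730) ≈ 29.2°C.


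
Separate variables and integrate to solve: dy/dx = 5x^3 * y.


Separate variables: dy/y = 5x^3 dx.
Integrate: ln|y| = (5/4)x^4 + C₀.
Exponentiate: y = Ce^((5/4)x^4).


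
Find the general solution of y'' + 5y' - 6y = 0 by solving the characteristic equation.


Characteristic equation: r² + 5r - 6 = 0.
Factor: (r - 1)(r + 6) = 0 ⇒ r = 1, -6 (distinct real).
General solution: y = C₁e^(x) + C₂e^(-6x).


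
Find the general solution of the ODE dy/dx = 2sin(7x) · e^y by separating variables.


Separate: e^(-y) dy = 2sin(7x) dx.
Integrate: -e^(-y) = -(2/7)cos(7x) + C₀.
Rearrange: e^(-y) = (2/7)cos(7x) + C.


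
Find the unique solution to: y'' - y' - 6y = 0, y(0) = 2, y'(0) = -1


Characteristic roots of r² - r - 6 = 0 are 3, -2.
General solution y = c₁ e^(3x) + c₂ e^(-2x).
Apply y(0) = 2: c₁ + c₂ = 2. Apply y'(0) = -1: 3 c₁ - 2 c₂ = -1.
Solve: c₁ = 3/5, c₂ = 7/5.
Particular solution: y = (3/5)e^(3x) + (7/5)e^(-2x).


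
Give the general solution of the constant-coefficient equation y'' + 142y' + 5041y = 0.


Characteristic equation: r² + 142r + 5041 = 0, i.e. (r + 71)² = 0.
Repeated root r = -71; include an x factor for the second linearly independent solution.
General solution: y = (C₁ + C₂x)e^(-71x).


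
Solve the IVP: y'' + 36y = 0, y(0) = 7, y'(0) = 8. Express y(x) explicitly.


Characteristic roots of r² + 36 = 0 are ±6i, so y = C₁cos(6x) + C₂sin(6x).
Apply y(0) = 7: C₁ = 7. Differentiate and apply y'(0) = 8: 6·C₂ = 8, so C₂ = 4/3.
Particular solution: y = 7cos(6x) + (4/3)sin(6x).


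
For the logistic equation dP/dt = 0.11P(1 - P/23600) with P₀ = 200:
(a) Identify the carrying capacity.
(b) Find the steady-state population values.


Logistic ODE dP/dt = 0.11P(1 - P/23600) has equilibria where dP/dt = 0, i.e. P = 0 or P = 23600.
The coefficient (1 - P/K) = 0 when P = K, identifying K = 23600 as the carrying capacity.
(a) K = 23600; (b) equilibria P = 0 and P = 23600.


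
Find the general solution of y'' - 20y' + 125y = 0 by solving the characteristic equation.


Characteristic equation: r² - 20r + 125 = 0.
Discriminant is negative; roots r = 10 ± 5i (complex conjugate pair).
General solution uses e^(α x)(C₁ cos(β x) + C₂ sin(β x)): y = e^(10x)(C₁cos(5x) + C₂sin(5x)).


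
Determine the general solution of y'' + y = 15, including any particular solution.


Homogeneous part: r² + 1 = 0 ⇒ r = ±1i, so y_h = C₁cos(x) + C₂sin(x).
Try constant y_p = A; plug in: 1A = 15 ⇒ A = 15.
General solution: y = C₁cos(x) + C₂sin(x) + 15.


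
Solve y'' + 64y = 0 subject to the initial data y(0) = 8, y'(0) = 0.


Characteristic roots of r² + 64 = 0 are ±8i, so y = C₁cos(8x) + C₂sin(8x).
Apply y(0) = 8: C₁ = 8. Differentiate and apply y'(0) = 0: 8·C₂ = 0, so C₂ = 0.
Particular solution: y = 8cos(8x).


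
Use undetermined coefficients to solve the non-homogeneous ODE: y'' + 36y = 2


Homogeneous part: r² + 36 = 0 ⇒ r = ±6i, so y_h = C₁cos(6x) + C₂sin(6x).
Try constant y_p = A; plug in: 36A = 2 ⇒ A = 1/18.
General solution: y = C₁cos(6x) + C₂sin(6x) + 1/18.


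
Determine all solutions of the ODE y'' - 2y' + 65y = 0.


Characteristic equation: r² - 2r + 65 = 0.
Discriminant is negative; roots r = 1 ± 8i (complex conjugate pair).
General solution uses e^(α x)(C₁ cos(β x) + C₂ sin(β x)): y = e^(x)(C₁cos(8x) + C₂sin(8x)).


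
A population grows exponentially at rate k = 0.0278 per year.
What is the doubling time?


Exponential growth: P(t) = P₀ e^(0.0278t). Set P(t)/P₀ = 2: e^(0.0278t) = 2.
Solve: t = ln(2)/0.0278 ≈ 24.93 years.


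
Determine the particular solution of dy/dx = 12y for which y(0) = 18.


General solution of y' = 12y is y = Ce^(12x).
Apply y(0) = 18: C = 18.
Particular solution: y = 18e^(12x).


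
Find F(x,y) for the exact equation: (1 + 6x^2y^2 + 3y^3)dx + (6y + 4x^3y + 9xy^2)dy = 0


Check exactness: ∂M/∂y = 12x^2y + 9y^2 and ∂N/∂x = 12x^2y + 9y^2; equal, so the equation is exact.
Integrate M with respect to x (treating y as constant): ∫M dx = x + 2x^3y^2 + 3xy^3 + h(y).
Differentiate w.r.t. y and set equal to N: the x-dependent terms already match, leaving h'(y) = 6y. Integrate: h(y) = 3y^2.
So F(x,y) = x + 3y^2 + 2x^3y^2 + 3xy^3.
General solution: x + 3y^2 + 2x^3y^2 + 3xy^3 = C.


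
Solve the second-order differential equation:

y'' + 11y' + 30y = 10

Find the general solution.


Characteristic roots of r² + 11r + 30 = 0 are -5, -6.
y_h = C₁e^(-5x) + C₂e^(-6x).
Constant forcing; try y_p = A. Then 30A = 10 ⇒ A = 1/3.
General solution: y = C₁e^(-5x) + C₂e^(-6x) + 1/3.


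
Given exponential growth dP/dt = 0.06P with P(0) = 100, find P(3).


The ODE dP/dt = 0.06P has solution P(t) = P(0)e^(0.06t).
Substitute P(0) = 100 and t = 3: P(3) = 100 e^(0.18) ≈ 120.


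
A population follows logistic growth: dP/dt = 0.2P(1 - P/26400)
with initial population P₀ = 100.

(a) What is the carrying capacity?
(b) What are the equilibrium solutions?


Logistic ODE dP/dt = 0.2P(1 - P/26400) has equilibria where dP/dt = 0, i.e. P = 0 or P = 26400.
The coefficient (1 - P/K) = 0 when P = K, identifying K = 26400 as the carrying capacity.
(a) K = 26400; (b) equilibria P = 0 and P = 26400.


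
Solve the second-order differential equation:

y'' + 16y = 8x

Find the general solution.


Homogeneous: r² + 16 = 0 ⇒ r = ±4i, y_h = C₁cos(4x) + C₂sin(4x).
Polynomial forcing; try y_p = Ax + B. Then y_p'' + 16 y_p = 16(Ax + B) = 8x, so B = 0 and A = 1/2.
General solution: y = C₁cos(4x) + C₂sin(4x) + (1/2)x.


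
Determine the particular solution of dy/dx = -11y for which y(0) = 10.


General solution of y' = -11y is y = Ce^(-11x).
Apply y(0) = 10: C = 10.
Particular solution: y = 10e^(-11x).


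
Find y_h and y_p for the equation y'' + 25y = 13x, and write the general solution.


Homogeneous: r² + 25 = 0 ⇒ r = ±5i, y_h = C₁cos(5x) + C₂sin(5x).
Polynomial forcing; try y_p = Ax + B. Then y_p'' + 25 y_p = 25(Ax + B) = 13x, so B = 0 and A = 13/25.
General solution: y = C₁cos(5x) + C₂sin(5x) + (13/25)x.


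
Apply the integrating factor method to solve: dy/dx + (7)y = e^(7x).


P(x) = 7 ⇒ μ = e^(7x).
(μ y)' = e^(14x) ⇒ μ y = (1/14)e^(14x) + C.
Divide by μ: y = (1/14)e^(7x) + Ce^(-7x).


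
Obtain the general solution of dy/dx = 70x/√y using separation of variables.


Separate: √y dy = 70x dx.
Integrate: (2/3)y^(3/2) = 35x² + C.


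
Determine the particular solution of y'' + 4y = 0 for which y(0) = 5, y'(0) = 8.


Characteristic roots of r² + 4 = 0 are ±2i, so y = C₁cos(2x) + C₂sin(2x).
Apply y(0) = 5: C₁ = 5. Differentiate and apply y'(0) = 8: 2·C₂ = 8, so C₂ = 4.
Particular solution: y = 5cos(2x) + 4sin(2x).


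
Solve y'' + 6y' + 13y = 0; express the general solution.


Characteristic equation: r² + 6r + 13 = 0.
Discriminant is negative; roots r = -3 ± 2i (complex conjugate pair).
General solution uses e^(α x)(C₁ cos(β x) + C₂ sin(β x)): y = e^(-3x)(C₁cos(2x) + C₂sin(2x)).


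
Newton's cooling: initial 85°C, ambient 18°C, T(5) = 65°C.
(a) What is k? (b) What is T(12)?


Newton's law: T(t) = T_a + (T₀ - T_a)e^(-kt).
(a) Use T(5) = 65: (65 - 18)/(85 - 18) = e^(-k·5), so k = -ln(0.701)/5 ≈ 0.0709.
(b) Apply k to t = 12: T(12) = 18 + (67)e^(-0.851) ≈ 46.6°C.


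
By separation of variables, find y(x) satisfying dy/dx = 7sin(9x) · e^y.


Separate: e^(-y) dy = 7sin(9x) dx.
Integrate: -e^(-y) = -(7/9)cos(9x) + C₀.
Rearrange: e^(-y) = (7/9)cos(9x) + C.


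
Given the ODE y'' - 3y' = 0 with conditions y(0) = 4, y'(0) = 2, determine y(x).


Characteristic roots of r² - 3r = 0 are 3, 0.
General solution y = c₁ e^(3x) + c₂.
Apply y(0) = 4: c₁ + c₂ = 4. Apply y'(0) = 2: 3 c₁ + 0 c₂ = 2.
Solve: c₁ = 2/3, c₂ = 10/3.
Particular solution: y = (2/3)e^(3x) + 10/3.


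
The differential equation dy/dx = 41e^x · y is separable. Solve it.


Separate variables: dy/y = 41e^x dx.
Integrate: ln|y| = 41e^x + C₀.
Exponentiate: y = Ce^(41e^x).


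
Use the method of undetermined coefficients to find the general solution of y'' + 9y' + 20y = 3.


Characteristic roots of r² + 9r + 20 = 0 are -4, -5.
y_h = C₁e^(-4x) + C₂e^(-5x).
Forcing exponent 0 is not a characteristic root; try y_p = A.
Substitute: A·(0 + (9)·0 + (20)) = A·20 = 3, so A = 3/20.
General solution: y = C₁e^(-4x) + C₂e^(-5x) + 3/20.


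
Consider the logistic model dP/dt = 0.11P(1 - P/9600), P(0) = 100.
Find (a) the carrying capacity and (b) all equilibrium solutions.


Logistic ODE dP/dt = 0.11P(1 - P/9600) has equilibria where dP/dt = 0, i.e. P = 0 or P = 9600.
The coefficient (1 - P/K) = 0 when P = K, identifying K = 9600 as the carrying capacity.
(a) K = 9600; (b) equilibria P = 0 and P = 9600.


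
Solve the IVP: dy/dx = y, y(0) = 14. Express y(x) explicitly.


General solution of y' = y is y = Ce^(x).
Apply y(0) = 14: C = 14.
Particular solution: y = 14e^(x).


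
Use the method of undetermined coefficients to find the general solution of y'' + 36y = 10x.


Homogeneous: r² + 36 = 0 ⇒ r = ±6i, y_h = C₁cos(6x) + C₂sin(6x).
Polynomial forcing; try y_p = Ax + B. Then y_p'' + 36 y_p = 36(Ax + B) = 10x, so B = 0 and A = 5/18.
General solution: y = C₁cos(6x) + C₂sin(6x) + (5/18)x.


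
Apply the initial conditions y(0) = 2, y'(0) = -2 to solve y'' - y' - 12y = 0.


Characteristic roots of r² - r - 12 = 0 are 4, -3.
General solution y = c₁ e^(4x) + c₂ e^(-3x).
Apply y(0) = 2: c₁ + c₂ = 2. Apply y'(0) = -2: 4 c₁ - 3 c₂ = -2.
Solve: c₁ = 4/7, c₂ = 10/7.
Particular solution: y = (4/7)e^(4x) + (10/7)e^(-3x).


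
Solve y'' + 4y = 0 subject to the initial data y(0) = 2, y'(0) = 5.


Characteristic roots of r² + 4 = 0 are ±2i, so y = C₁cos(2x) + C₂sin(2x).
Apply y(0) = 2: C₁ = 2. Differentiate and apply y'(0) = 5: 2·C₂ = 5, so C₂ = 5/2.
Particular solution: y = 2cos(2x) + (5/2)sin(2x).


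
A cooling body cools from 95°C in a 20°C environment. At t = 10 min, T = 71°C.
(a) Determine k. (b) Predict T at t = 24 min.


Newton's law: T(t) = T_a + (T₀ - T_a)e^(-kt).
(a) Use T(10) = 71: (71 - 20)/(95 - 20) = e^(-k·10), so k = -ln(0.680)/10 ≈ 0.0386.
(b) Apply k to t = 24: T(24) = 20 + (75)e^(-0.926) ≈ 49.7°C.


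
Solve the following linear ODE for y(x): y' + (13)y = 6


P(x) = 13, Q(x) = 6; integrating factor μ = e^(13x).
(μ y)' = 6e^(13x) ⇒ μ y = (6/13)e^(13x) + C.
Divide by μ: y = 6/13 + Ce^(-13x).


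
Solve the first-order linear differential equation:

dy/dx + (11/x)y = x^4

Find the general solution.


P(x) = 11/x ⇒ μ = x^11.
(x^11 y)' = x^15 ⇒ x^11 y = x^16/(16) + C.
Solve for y: y = (1/16)x^5 + C/x^11.


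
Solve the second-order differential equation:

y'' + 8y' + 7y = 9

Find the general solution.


Characteristic roots of r² + 8r + 7 = 0 are -7, -1.
y_h = C₁e^(-7x) + C₂e^(-x).
Constant forcing; try y_p = A. Then 7A = 9 ⇒ A = 9/7.
General solution: y = C₁e^(-7x) + C₂e^(-x) + 9/7.


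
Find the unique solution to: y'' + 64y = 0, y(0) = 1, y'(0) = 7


Characteristic roots of r² + 64 = 0 are ±8i, so y = C₁cos(8x) + C₂sin(8x).
Apply y(0) = 1: C₁ = 1. Differentiate and apply y'(0) = 7: 8·C₂ = 7, so C₂ = 7/8.
Particular solution: y = cos(8x) + (7/8)sin(8x).


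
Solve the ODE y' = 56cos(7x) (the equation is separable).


g(y) = 1, so integrate directly: y = ∫ 56cos(7x) dx = 8sin(7x) + C.


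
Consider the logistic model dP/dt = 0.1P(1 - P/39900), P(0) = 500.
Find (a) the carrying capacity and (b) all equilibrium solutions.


Logistic ODE dP/dt = 0.1P(1 - P/39900) has equilibria where dP/dt = 0, i.e. P = 0 or P = 39900.
The coefficient (1 - P/K) = 0 when P = K, identifying K = 39900 as the carrying capacity.
(a) K = 39900; (b) equilibria P = 0 and P = 39900.


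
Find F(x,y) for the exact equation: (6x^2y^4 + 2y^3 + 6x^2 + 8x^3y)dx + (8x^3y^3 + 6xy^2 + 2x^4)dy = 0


Check exactness: ∂M/∂y = 24x^2y^3 + 6y^2 + 8x^3 and ∂N/∂x = 24x^2y^3 + 6y^2 + 8x^3; equal, so the equation is exact.
Integrate M with respect to x (treating y as constant): ∫M dx = 2x^3y^4 + 2xy^3 + 2x^3 + 2x^4y + h(y).
Differentiate w.r.t. y and set equal to N: all terms match, so h'(y) = 0 and h is a constant absorbed into C.
General solution: 2x^3y^4 + 2xy^3 + 2x^3 + 2x^4y = C.


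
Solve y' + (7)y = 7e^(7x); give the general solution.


P(x) = 7 ⇒ μ = e^(7x).
(μ y)' = 7e^(14x) ⇒ μ y = (7/14)e^(14x) + C.
Divide by μ: y = (1/2)e^(7x) + Ce^(-7x).


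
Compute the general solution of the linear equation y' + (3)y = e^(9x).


P(x) = 3 ⇒ μ = e^(3x).
(μ y)' = e^(12x) ⇒ μ y = e^(12x)/12 + C.
Divide by μ: y = (1/12)e^(9x) + Ce^(-3x).


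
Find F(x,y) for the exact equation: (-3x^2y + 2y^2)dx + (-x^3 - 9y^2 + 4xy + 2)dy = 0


Check exactness: ∂M/∂y = -3x^2 + 4y and ∂N/∂x = -3x^2 + 4y; equal, so the equation is exact.
Integrate M with respect to x (treating y as constant): ∫M dx = -x^3y + 2xy^2 + h(y).
Differentiate w.r.t. y and set equal to N: the x-dependent terms already match, leaving h'(y) = -9y^2 + 2. Integrate: h(y) = -3y^3 + 2y.
So F(x,y) = -x^3y - 3y^3 + 2xy^2 + 2y.
General solution: -x^3y - 3y^3 + 2xy^2 + 2y = C.


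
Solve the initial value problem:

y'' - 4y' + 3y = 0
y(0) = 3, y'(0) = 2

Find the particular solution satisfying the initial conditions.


Characteristic roots of r² - 4r + 3 = 0 are 3, 1.
General solution y = c₁ e^(3x) + c₂ e^(x).
Apply y(0) = 3: c₁ + c₂ = 3. Apply y'(0) = 2: 3 c₁ + 1 c₂ = 2.
Solve: c₁ = -1/2, c₂ = 7/2.
Particular solution: y = -(1/2)e^(3x) + (7/2)e^(x).


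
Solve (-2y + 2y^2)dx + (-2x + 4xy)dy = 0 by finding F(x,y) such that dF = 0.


Check exactness: ∂M/∂y = -2 + 4y and ∂N/∂x = -2 + 4y; equal, so the equation is exact.
Integrate M with respect to x (treating y as constant): ∫M dx = -2xy + 2xy^2 + h(y).
Differentiate w.r.t. y and set equal to N: all terms match, so h'(y) = 0 and h is a constant absorbed into C.
General solution: -2xy + 2xy^2 = C.


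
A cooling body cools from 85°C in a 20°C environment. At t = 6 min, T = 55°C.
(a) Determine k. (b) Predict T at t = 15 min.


Newton's law: T(t) = T_a + (T₀ - T_a)e^(-kt).
(a) Use T(6) = 55: (55 - 20)/(85 - 20) = e^(-k·6), so k = -ln(0.538)/6 ≈ 0.1032.
(b) Apply k to t = 15: T(15) = 20 + (65)e^(-1.548) ≈ 33.8°C.


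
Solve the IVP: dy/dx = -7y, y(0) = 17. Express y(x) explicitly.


General solution of y' = -7y is y = Ce^(-7x).
Apply y(0) = 17: C = 17.
Particular solution: y = 17e^(-7x).


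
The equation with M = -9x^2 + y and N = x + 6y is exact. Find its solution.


Check exactness: ∂M/∂y = 1 and ∂N/∂x = 1; equal, so the equation is exact.
Integrate M with respect to x (treating y as constant): ∫M dx = -3x^3 + xy + h(y).
Differentiate w.r.t. y and set equal to N: the x-dependent terms already match, leaving h'(y) = 6y. Integrate: h(y) = 3y^2.
So F(x,y) = -3x^3 + xy + 3y^2.
General solution: -3x^3 + xy + 3y^2 = C.


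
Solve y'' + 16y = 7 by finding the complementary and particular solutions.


Homogeneous part: r² + 16 = 0 ⇒ r = ±4i, so y_h = C₁cos(4x) + C₂sin(4x).
Try constant y_p = A; plug in: 16A = 7 ⇒ A = 7/16.
General solution: y = C₁cos(4x) + C₂sin(4x) + 7/16.


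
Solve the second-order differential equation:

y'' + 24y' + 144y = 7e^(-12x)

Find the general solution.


Characteristic polynomial (r + 12)² = 0; repeated root r = -12.
y_h = (C₁ + C₂x)e^(-12x). Forcing matches the repeated root (resonance), so try y_p = Ax² e^(-12x).
Substitute and solve for A: 2A = 7, so A = 7/2.
General solution: y = (C₁ + C₂x + (7/2)x²)e^(-12x).


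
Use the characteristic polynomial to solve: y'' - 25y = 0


Characteristic equation: r² - 25 = 0.
Factor: (r - 5)(r + 5) = 0 ⇒ r = 5, -5 (distinct real).
General solution: y = C₁e^(5x) + C₂e^(-5x).


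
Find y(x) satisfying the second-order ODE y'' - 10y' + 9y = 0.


Characteristic equation: r² - 10r + 9 = 0.
Factor: (r - 9)(r - 1) = 0 ⇒ r = 9, 1 (distinct real).
General solution: y = C₁e^(9x) + C₂e^(x).


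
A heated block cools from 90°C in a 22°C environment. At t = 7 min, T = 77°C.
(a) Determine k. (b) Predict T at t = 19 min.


Newton's law: T(t) = T_a + (T₀ - T_a)e^(-kt).
(a) Use T(7) = 77: (77 - 22)/(90 - 22) = e^(-k·7), so k = -ln(0.809)/7 ≈ 0.0303.
(b) Apply k to t = 19: T(19) = 22 + (68)e^(-0.576) ≈ 60.2°C.


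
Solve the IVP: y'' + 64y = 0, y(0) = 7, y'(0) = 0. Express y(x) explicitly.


Characteristic roots of r² + 64 = 0 are ±8i, so y = C₁cos(8x) + C₂sin(8x).
Apply y(0) = 7: C₁ = 7. Differentiate and apply y'(0) = 0: 8·C₂ = 0, so C₂ = 0.
Particular solution: y = 7cos(8x).


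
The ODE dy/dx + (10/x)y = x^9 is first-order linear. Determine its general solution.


P(x) = 10/x ⇒ μ = x^10.
(x^10 y)' = x^10·x^9 = x^19.
Integrate: x^10 y = x^20/(20) + C.
Solve for y: y = (1/20)x^10 + C/x^10.


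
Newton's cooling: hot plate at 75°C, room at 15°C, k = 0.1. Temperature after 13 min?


Newton's law: dT/dt = -k(T - T_a) has solution T(t) = T_a + (T₀ - T_a)e^(-kt).
Plug in T_a = 15, T₀ = 75, k = 0.1, t = 13: T(13) = 15 + (60)e^(-1.30) ≈ 31.4°C.


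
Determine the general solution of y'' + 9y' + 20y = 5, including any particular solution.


Characteristic roots of r² + 9r + 20 = 0 are -5, -4.
y_h = C₁e^(-5x) + C₂e^(-4x).
Constant forcing; try y_p = A. Then 20A = 5 ⇒ A = 1/4.
General solution: y = C₁e^(-5x) + C₂e^(-4x) + 1/4.


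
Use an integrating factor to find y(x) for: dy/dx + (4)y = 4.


P(x) = 4, Q(x) = 4; integrating factor μ = e^(4x).
(μ y)' = 4e^(4x) ⇒ μ y = e^(4x) + C.
Divide by μ: y = 1 + Ce^(-4x).


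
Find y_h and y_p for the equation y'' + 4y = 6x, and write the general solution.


Homogeneous: r² + 4 = 0 ⇒ r = ±2i, y_h = C₁cos(2x) + C₂sin(2x).
Polynomial forcing; try y_p = Ax + B. Then y_p'' + 4 y_p = 4(Ax + B) = 6x, so B = 0 and A = 3/2.
General solution: y = C₁cos(2x) + C₂sin(2x) + (3/2)x.


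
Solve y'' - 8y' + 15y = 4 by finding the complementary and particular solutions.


Characteristic roots of r² - 8r + 15 = 0 are 3, 5.
y_h = C₁e^(3x) + C₂e^(5x).
Forcing exponent 0 is not a characteristic root; try y_p = A.
Substitute: A·(0 + (-8)·0 + (15)) = A·15 = 4, so A = 4/15.
General solution: y = C₁e^(3x) + C₂e^(5x) + 4/15.


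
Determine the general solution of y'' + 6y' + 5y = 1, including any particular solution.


Characteristic roots of r² + 6r + 5 = 0 are -5, -1.
y_h = C₁e^(-5x) + C₂e^(-x).
Constant forcing; try y_p = A. Then 5A = 1 ⇒ A = 1/5.
General solution: y = C₁e^(-5x) + C₂e^(-x) + 1/5.


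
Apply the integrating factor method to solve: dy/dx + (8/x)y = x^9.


P(x) = 8/x ⇒ μ = x^8.
(x^8 y)' = x^8·x^9 = x^17.
Integrate: x^8 y = x^18/(18) + C.
Solve for y: y = (1/18)x^10 + C/x^8.


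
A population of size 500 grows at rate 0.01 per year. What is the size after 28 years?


The ODE dP/dt = 0.01P has solution P(t) = P(0)e^(0.01t).
Substitute P(0) = 500 and t = 28: P(28) = 500 e^(0.28) ≈ 662.


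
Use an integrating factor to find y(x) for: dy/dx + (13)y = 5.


P(x) = 13, Q(x) = 5; integrating factor μ = e^(13x).
(μ y)' = 5e^(13x) ⇒ μ y = (5/13)e^(13x) + C.
Divide by μ: y = 5/13 + Ce^(-13x).


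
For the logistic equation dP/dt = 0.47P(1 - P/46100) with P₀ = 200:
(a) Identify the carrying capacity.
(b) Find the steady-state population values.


Logistic ODE dP/dt = 0.47P(1 - P/46100) has equilibria where dP/dt = 0, i.e. P = 0 or P = 46100.
The coefficient (1 - P/K) = 0 when P = K, identifying K = 46100 as the carrying capacity.
(a) K = 46100; (b) equilibria P = 0 and P = 46100.


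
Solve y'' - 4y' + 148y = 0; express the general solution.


Characteristic equation: r² - 4r + 148 = 0.
Discriminant is negative; roots r = 2 ± 12i (complex conjugate pair).
General solution uses e^(α x)(C₁ cos(β x) + C₂ sin(β x)): y = e^(2x)(C₁cos(12x) + C₂sin(12x)).


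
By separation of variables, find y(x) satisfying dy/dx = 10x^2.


Integrate both sides with respect to x: y = ∫ 10x^2 dx = (10/3)x^3 + C.


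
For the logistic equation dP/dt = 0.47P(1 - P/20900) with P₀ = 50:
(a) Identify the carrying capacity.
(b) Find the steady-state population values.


Logistic ODE dP/dt = 0.47P(1 - P/20900) has equilibria where dP/dt = 0, i.e. P = 0 or P = 20900.
The coefficient (1 - P/K) = 0 when P = K, identifying K = 20900 as the carrying capacity.
(a) K = 20900; (b) equilibria P = 0 and P = 20900.


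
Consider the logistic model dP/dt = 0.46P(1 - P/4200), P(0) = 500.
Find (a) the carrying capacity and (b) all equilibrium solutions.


Logistic ODE dP/dt = 0.46P(1 - P/4200) has equilibria where dP/dt = 0, i.e. P = 0 or P = 4200.
The coefficient (1 - P/K) = 0 when P = K, identifying K = 4200 as the carrying capacity.
(a) K = 4200; (b) equilibria P = 0 and P = 4200.


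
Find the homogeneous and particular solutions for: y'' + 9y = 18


Homogeneous part: r² + 9 = 0 ⇒ r = ±3i, so y_h = C₁cos(3x) + C₂sin(3x).
Try constant y_p = A; plug in: 9A = 18 ⇒ A = 2.
General solution: y = C₁cos(3x) + C₂sin(3x) + 2.


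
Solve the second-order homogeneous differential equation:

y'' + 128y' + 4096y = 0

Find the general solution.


Characteristic equation: r² + 128r + 4096 = 0, i.e. (r + 64)² = 0.
Repeated root r = -64; include an x factor for the second linearly independent solution.
General solution: y = (C₁ + C₂x)e^(-64x).


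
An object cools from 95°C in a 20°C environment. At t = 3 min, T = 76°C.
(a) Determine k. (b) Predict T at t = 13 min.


Newton's law: T(t) = T_a + (T₀ - T_a)e^(-kt).
(a) Use T(3) = 76: (76 - 20)/(95 - 20) = e^(-k·3), so k = -ln(0.747)/3 ≈ 0.0974.
(b) Apply k to t = 13: T(13) = 20 + (75)e^(-1.266) ≈ 41.1°C.


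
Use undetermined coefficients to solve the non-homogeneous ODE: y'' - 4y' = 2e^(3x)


Characteristic roots of r² - 4r = 0 are 4, 0.
y_h = C₁e^(4x) + C₂.
Forcing exponent 3 is not a characteristic root; try y_p = Ae^(3x).
Substitute: A·(9 + (-4)·3 + (0)) = A·-3 = 2, so A = -2/3.
General solution: y = C₁e^(4x) + C₂ - (2/3)e^(3x).


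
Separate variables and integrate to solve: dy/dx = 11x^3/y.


Separate variables: y dy = 11x^3 dx.
Integrate both sides: y²/2 = (11/4)x^4 + C₀.
Multiply by 2: y² = (11/2)x^4 + C.


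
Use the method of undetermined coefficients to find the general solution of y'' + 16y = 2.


Homogeneous part: r² + 16 = 0 ⇒ r = ±4i, so y_h = C₁cos(4x) + C₂sin(4x).
Try constant y_p = A; plug in: 16A = 2 ⇒ A = 1/8.
General solution: y = C₁cos(4x) + C₂sin(4x) + 1/8.


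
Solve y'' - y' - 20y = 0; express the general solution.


Characteristic equation: r² - r - 20 = 0.
Factor: (r + 4)(r - 5) = 0 ⇒ r = -4, 5 (distinct real).
General solution: y = C₁e^(-4x) + C₂e^(5x).


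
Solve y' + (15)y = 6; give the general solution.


P(x) = 15, Q(x) = 6; integrating factor μ = e^(15x).
(μ y)' = 6e^(15x) ⇒ μ y = (2/5)e^(15x) + C.
Divide by μ: y = 2/5 + Ce^(-15x).


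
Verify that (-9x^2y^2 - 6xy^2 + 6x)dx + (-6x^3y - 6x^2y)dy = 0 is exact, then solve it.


Check exactness: ∂M/∂y = -18x^2y - 12xy and ∂N/∂x = -18x^2y - 12xy; equal, so the equation is exact.
Integrate M with respect to x (treating y as constant): ∫M dx = -3x^3y^2 - 3x^2y^2 + 3x^2 + h(y).
Differentiate w.r.t. y and set equal to N: all terms match, so h'(y) = 0 and h is a constant absorbed into C.
General solution: -3x^3y^2 - 3x^2y^2 + 3x^2 = C.


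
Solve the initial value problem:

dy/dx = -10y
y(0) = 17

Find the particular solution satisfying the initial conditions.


General solution of y' = -10y is y = Ce^(-10x).
Apply y(0) = 17: C = 17.
Particular solution: y = 17e^(-10x).


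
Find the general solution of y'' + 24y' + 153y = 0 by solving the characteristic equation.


Characteristic equation: r² + 24r + 153 = 0.
Discriminant is negative; roots r = -12 ± 3i (complex conjugate pair).
General solution uses e^(α x)(C₁ cos(β x) + C₂ sin(β x)): y = e^(-12x)(C₁cos(3x) + C₂sin(3x)).


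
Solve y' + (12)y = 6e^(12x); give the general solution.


P(x) = 12 ⇒ μ = e^(12x).
(μ y)' = 6e^(24x) ⇒ μ y = (6/24)e^(24x) + C.
Divide by μ: y = (1/4)e^(12x) + Ce^(-12x).


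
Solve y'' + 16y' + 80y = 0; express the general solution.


Characteristic equation: r² + 16r + 80 = 0.
Discriminant is negative; roots r = -8 ± 4i (complex conjugate pair).
General solution uses e^(α x)(C₁ cos(β x) + C₂ sin(β x)): y = e^(-8x)(C₁cos(4x) + C₂sin(4x)).


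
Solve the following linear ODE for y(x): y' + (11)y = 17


P(x) = 11, Q(x) = 17; integrating factor μ = e^(11x).
(μ y)' = 17e^(11x) ⇒ μ y = (17/11)e^(11x) + C.
Divide by μ: y = 17/11 + Ce^(-11x).


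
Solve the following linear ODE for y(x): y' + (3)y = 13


P(x) = 3, Q(x) = 13; integrating factor μ = e^(3x).
(μ y)' = 13e^(3x) ⇒ μ y = (13/3)e^(3x) + C.
Divide by μ: y = 13/3 + Ce^(-3x).


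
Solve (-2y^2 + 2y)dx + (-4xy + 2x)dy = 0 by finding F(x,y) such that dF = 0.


Check exactness: ∂M/∂y = -4y + 2 and ∂N/∂x = -4y + 2; equal, so the equation is exact.
Integrate M with respect to x (treating y as constant): ∫M dx = -2xy^2 + 2xy + h(y).
Differentiate w.r.t. y and set equal to N: all terms match, so h'(y) = 0 and h is a constant absorbed into C.
General solution: -2xy^2 + 2xy = C.


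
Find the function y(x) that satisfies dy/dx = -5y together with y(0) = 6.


General solution of y' = -5y is y = Ce^(-5x).
Apply y(0) = 6: C = 6.
Particular solution: y = 6e^(-5x).


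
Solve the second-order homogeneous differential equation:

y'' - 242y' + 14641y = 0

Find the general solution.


Characteristic equation: r² - 242r + 14641 = 0, i.e. (r - 121)² = 0.
Repeated root r = 121; include an x factor for the second linearly independent solution.
General solution: y = (C₁ + C₂x)e^(121x).


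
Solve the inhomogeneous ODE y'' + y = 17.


Homogeneous part: r² + 1 = 0 ⇒ r = ±1i, so y_h = C₁cos(x) + C₂sin(x).
Try constant y_p = A; plug in: 1A = 17 ⇒ A = 17.
General solution: y = C₁cos(x) + C₂sin(x) + 17.


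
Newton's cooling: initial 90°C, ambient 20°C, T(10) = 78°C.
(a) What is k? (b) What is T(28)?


Newton's law: T(t) = T_a + (T₀ - T_a)e^(-kt).
(a) Use T(10) = 78: (78 - 20)/(90 - 20) = e^(-k·10), so k = -ln(0.829)/10 ≈ 0.0188.
(b) Apply k to t = 28: T(28) = 20 + (70)e^(-0.527) ≈ 61.3°C.


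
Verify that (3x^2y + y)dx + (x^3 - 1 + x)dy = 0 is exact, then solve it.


Check exactness: ∂M/∂y = 3x^2 + 1 and ∂N/∂x = 3x^2 + 1; equal, so the equation is exact.
Integrate M with respect to x (treating y as constant): ∫M dx = x^3y + xy + h(y).
Differentiate w.r.t. y and set equal to N: the x-dependent terms already match, leaving h'(y) = -1. Integrate: h(y) = -y.
So F(x,y) = x^3y - y + xy.
General solution: x^3y - y + xy = C.


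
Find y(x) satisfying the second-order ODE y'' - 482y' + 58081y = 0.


Characteristic equation: r² - 482r + 58081 = 0, i.e. (r - 241)² = 0.
Repeated root r = 241; include an x factor for the second linearly independent solution.
General solution: y = (C₁ + C₂x)e^(241x).


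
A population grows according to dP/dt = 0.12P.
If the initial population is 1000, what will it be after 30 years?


The ODE dP/dt = 0.12P has solution P(t) = P(0)e^(0.12t).
Substitute P(0) = 1000 and t = 30: P(30) = 1000 e^(3.60) ≈ 36598.


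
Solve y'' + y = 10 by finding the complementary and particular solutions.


Homogeneous part: r² + 1 = 0 ⇒ r = ±1i, so y_h = C₁cos(x) + C₂sin(x).
Try constant y_p = A; plug in: 1A = 10 ⇒ A = 10.
General solution: y = C₁cos(x) + C₂sin(x) + 10.


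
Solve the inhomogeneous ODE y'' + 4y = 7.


Homogeneous part: r² + 4 = 0 ⇒ r = ±2i, so y_h = C₁cos(2x) + C₂sin(2x).
Try constant y_p = A; plug in: 4A = 7 ⇒ A = 7/4.
General solution: y = C₁cos(2x) + C₂sin(2x) + 7/4.


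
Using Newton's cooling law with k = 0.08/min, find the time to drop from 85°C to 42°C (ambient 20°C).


From T(t) = T_a + (T₀ - T_a)e^(-kt), set T(t) = 42:
(42 - 20) / (85 - 20) = e^(-0.08t), so t = -ln(0.338)/0.08 ≈ 13.5 minutes.


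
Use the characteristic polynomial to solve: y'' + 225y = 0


Characteristic equation: r² + 225 = 0.
Discriminant is negative; roots r = 0 ± 15i (complex conjugate pair).
General solution uses e^(α x)(C₁ cos(β x) + C₂ sin(β x)): y = C₁cos(15x) + C₂sin(15x).


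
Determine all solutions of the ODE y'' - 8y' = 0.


Characteristic equation: r² - 8r = 0.
Factor: (r - 0)(r - 8) = 0 ⇒ r = 0, 8 (distinct real).
General solution: y = C₁ + C₂e^(8x).


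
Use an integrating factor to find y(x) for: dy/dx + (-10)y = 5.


P(x) = -10 ⇒ μ = e^(-10x).
(μ y)' = 5e^(-10x) ⇒ μ y = -(1/2)e^(-10x) + C.
Divide by μ: y = -1/2 + Ce^(10x).


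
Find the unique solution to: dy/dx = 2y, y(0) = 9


General solution of y' = 2y is y = Ce^(2x).
Apply y(0) = 9: C = 9.
Particular solution: y = 9e^(2x).


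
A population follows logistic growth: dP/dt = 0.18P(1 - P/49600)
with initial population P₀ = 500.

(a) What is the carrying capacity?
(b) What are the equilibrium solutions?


Logistic ODE dP/dt = 0.18P(1 - P/49600) has equilibria where dP/dt = 0, i.e. P = 0 or P = 49600.
The coefficient (1 - P/K) = 0 when P = K, identifying K = 49600 as the carrying capacity.
(a) K = 49600; (b) equilibria P = 0 and P = 49600.


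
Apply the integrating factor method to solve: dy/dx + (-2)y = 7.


P(x) = -2 ⇒ μ = e^(-2x).
(μ y)' = 7e^(-2x) ⇒ μ y = -(7/2)e^(-2x) + C.
Divide by μ: y = -7/2 + Ce^(2x).


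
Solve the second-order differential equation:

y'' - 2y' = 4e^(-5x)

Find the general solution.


Characteristic roots of r² - 2r = 0 are 2, 0.
y_h = C₁e^(2x) + C₂.
Forcing exponent -5 is not a characteristic root; try y_p = Ae^(-5x).
Substitute: A·(25 + (-2)·-5 + (0)) = A·35 = 4, so A = 4/35.
General solution: y = C₁e^(2x) + C₂ + (4/35)e^(-5x).


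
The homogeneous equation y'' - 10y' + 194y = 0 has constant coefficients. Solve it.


Characteristic equation: r² - 10r + 194 = 0.
Discriminant is negative; roots r = 5 ± 13i (complex conjugate pair).
General solution uses e^(α x)(C₁ cos(β x) + C₂ sin(β x)): y = e^(5x)(C₁cos(13x) + C₂sin(13x)).


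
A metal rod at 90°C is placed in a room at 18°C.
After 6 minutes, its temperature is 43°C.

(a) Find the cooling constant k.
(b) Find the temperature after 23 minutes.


Newton's law: T(t) = T_a + (T₀ - T_a)e^(-kt).
(a) Use T(6) = 43: (43 - 18)/(90 - 18) = e^(-k·6), so k = -ln(0.347)/6 ≈ 0.1763.
(b) Apply k to t = 23: T(23) = 18 + (72)e^(-4.055) ≈ 19.2°C.


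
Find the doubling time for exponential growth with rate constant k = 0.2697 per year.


Exponential growth: P(t) = P₀ e^(0.2697t). Set P(t)/P₀ = 2: e^(0.2697t) = 2.
Solve: t = ln(2)/0.2697 ≈ 2.57 years.


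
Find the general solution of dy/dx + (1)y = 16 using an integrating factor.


P(x) = 1, Q(x) = 16; integrating factor μ = e^(x).
(μ y)' = 16e^(x) ⇒ μ y = 16e^(x) + C.
Divide by μ: y = 16 + Ce^(-x).


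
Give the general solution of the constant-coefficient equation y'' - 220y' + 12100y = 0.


Characteristic equation: r² - 220r + 12100 = 0, i.e. (r - 110)² = 0.
Repeated root r = 110; include an x factor for the second linearly independent solution.
General solution: y = (C₁ + C₂x)e^(110x).


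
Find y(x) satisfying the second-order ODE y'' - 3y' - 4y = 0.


Characteristic equation: r² - 3r - 4 = 0.
Factor: (r - 4)(r + 1) = 0 ⇒ r = 4, -1 (distinct real).
General solution: y = C₁e^(4x) + C₂e^(-x).


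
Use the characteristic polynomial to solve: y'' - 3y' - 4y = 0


Characteristic equation: r² - 3r - 4 = 0.
Factor: (r - 4)(r + 1) = 0 ⇒ r = 4, -1 (distinct real).
General solution: y = C₁e^(4x) + C₂e^(-x).


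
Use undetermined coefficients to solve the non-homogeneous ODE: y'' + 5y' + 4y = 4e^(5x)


Characteristic roots of r² + 5r + 4 = 0 are -1, -4.
y_h = C₁e^(-x) + C₂e^(-4x).
Forcing exponent 5 is not a characteristic root; try y_p = Ae^(5x).
Substitute: A·(25 + (5)·5 + (4)) = A·54 = 4, so A = 2/27.
General solution: y = C₁e^(-x) + C₂e^(-4x) + (2/27)e^(5x).


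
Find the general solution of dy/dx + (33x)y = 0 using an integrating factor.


P(x) = 33x ⇒ μ = e^((33/2)x²).
Q(x) = 0 so μ y is constant: y = Ce^(-(33/2)x²).


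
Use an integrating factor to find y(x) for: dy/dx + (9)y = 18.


P(x) = 9, Q(x) = 18; integrating factor μ = e^(9x).
(μ y)' = 18e^(9x) ⇒ μ y = 2e^(9x) + C.
Divide by μ: y = 2 + Ce^(-9x).


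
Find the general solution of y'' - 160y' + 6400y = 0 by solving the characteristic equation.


Characteristic equation: r² - 160r + 6400 = 0, i.e. (r - 80)² = 0.
Repeated root r = 80; include an x factor for the second linearly independent solution.
General solution: y = (C₁ + C₂x)e^(80x).


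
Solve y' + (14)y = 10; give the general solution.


P(x) = 14, Q(x) = 10; integrating factor μ = e^(14x).
(μ y)' = 10e^(14x) ⇒ μ y = (5/7)e^(14x) + C.
Divide by μ: y = 5/7 + Ce^(-14x).


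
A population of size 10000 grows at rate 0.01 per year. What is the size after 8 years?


The ODE dP/dt = 0.01P has solution P(t) = P(0)e^(0.01t).
Substitute P(0) = 10000 and t = 8: P(8) = 10000 e^(0.08) ≈ 10833.


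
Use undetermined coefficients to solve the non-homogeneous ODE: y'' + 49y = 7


Homogeneous part: r² + 49 = 0 ⇒ r = ±7i, so y_h = C₁cos(7x) + C₂sin(7x).
Try constant y_p = A; plug in: 49A = 7 ⇒ A = 1/7.
General solution: y = C₁cos(7x) + C₂sin(7x) + 1/7.


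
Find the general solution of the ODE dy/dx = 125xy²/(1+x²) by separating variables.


Separate: dy/y² = 125x/(1+x²) dx.
Integrate LHS: ∫ dy/y² = -1/y.
Integrate RHS via u = 1+x²: (125/2)ln(1+x²) + C.
Result: -1/y = (125/2)ln(1+x²) + C.


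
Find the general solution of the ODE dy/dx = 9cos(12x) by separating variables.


g(y) = 1, so integrate directly: y = ∫ 9cos(12x) dx = (3/4)sin(12x) + C.


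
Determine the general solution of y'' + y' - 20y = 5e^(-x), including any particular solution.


Characteristic roots of r² + r - 20 = 0 are 4, -5.
y_h = C₁e^(4x) + C₂e^(-5x).
Forcing exponent -1 is not a characteristic root; try y_p = Ae^(-x).
Substitute: A·(1 + (1)·-1 + (-20)) = A·-20 = 5, so A = -1/4.
General solution: y = C₁e^(4x) + C₂e^(-5x) - (1/4)e^(-x).


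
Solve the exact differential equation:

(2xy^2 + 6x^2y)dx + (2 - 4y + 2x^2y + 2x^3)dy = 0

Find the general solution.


Check exactness: ∂M/∂y = 4xy + 6x^2 and ∂N/∂x = 4xy + 6x^2; equal, so the equation is exact.
Integrate M with respect to x (treating y as constant): ∫M dx = x^2y^2 + 2x^3y + h(y).
Differentiate w.r.t. y and set equal to N: the x-dependent terms already match, leaving h'(y) = 2 - 4y. Integrate: h(y) = 2y - 2y^2.
So F(x,y) = 2y - 2y^2 + x^2y^2 + 2x^3y.
General solution: 2y - 2y^2 + x^2y^2 + 2x^3y = C.


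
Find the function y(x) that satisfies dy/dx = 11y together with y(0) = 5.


General solution of y' = 11y is y = Ce^(11x).
Apply y(0) = 5: C = 5.
Particular solution: y = 5e^(11x).


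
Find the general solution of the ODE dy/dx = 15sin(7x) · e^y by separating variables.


Separate: e^(-y) dy = 15sin(7x) dx.
Integrate: -e^(-y) = -(15/7)cos(7x) + C₀.
Rearrange: e^(-y) = (15/7)cos(7x) + C.


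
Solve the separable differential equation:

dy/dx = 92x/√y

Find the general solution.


Separate: √y dy = 92x dx.
Integrate: (2/3)y^(3/2) = 46x² + C.


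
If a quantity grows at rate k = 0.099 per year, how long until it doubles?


Exponential growth: P(t) = P₀ e^(0.099t). Set P(t)/P₀ = 2: e^(0.099t) = 2.
Solve: t = ln(2)/0.099 ≈ 7.00 years.


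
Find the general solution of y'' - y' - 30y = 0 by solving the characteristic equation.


Characteristic equation: r² - r - 30 = 0.
Factor: (r - 6)(r + 5) = 0 ⇒ r = 6, -5 (distinct real).
General solution: y = C₁e^(6x) + C₂e^(-5x).


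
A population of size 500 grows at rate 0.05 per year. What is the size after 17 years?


The ODE dP/dt = 0.05P has solution P(t) = P(0)e^(0.05t).
Substitute P(0) = 500 and t = 17: P(17) = 500 e^(0.85) ≈ 1170.


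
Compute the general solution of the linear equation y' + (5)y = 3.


P(x) = 5, Q(x) = 3; integrating factor μ = e^(5x).
(μ y)' = 3e^(5x) ⇒ μ y = (3/5)e^(5x) + C.
Divide by μ: y = 3/5 + Ce^(-5x).


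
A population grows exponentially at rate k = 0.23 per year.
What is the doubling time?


Exponential growth: P(t) = P₀ e^(0.23t). Set P(t)/P₀ = 2: e^(0.23t) = 2.
Solve: t = ln(2)/0.23 ≈ 3.01 years.


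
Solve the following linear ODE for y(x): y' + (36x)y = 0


P(x) = 36x ⇒ μ = e^(18x²).
Q(x) = 0 so μ y is constant: y = Ce^(-18x²).


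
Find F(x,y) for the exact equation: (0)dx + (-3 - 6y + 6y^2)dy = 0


Check exactness: ∂M/∂y = 0 and ∂N/∂x = 0; equal, so the equation is exact.
Integrate M with respect to x (treating y as constant): ∫M dx = 0 + h(y).
Differentiate w.r.t. y and set equal to N: the x-dependent terms already match, leaving h'(y) = -3 - 6y + 6y^2. Integrate: h(y) = -3y - 3y^2 + 2y^3.
So F(x,y) = -3y - 3y^2 + 2y^3.
General solution: -3y - 3y^2 + 2y^3 = C.
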